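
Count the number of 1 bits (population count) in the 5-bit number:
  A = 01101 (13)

01101
1-bits at positions (from bit 0 = LSB): 0, 2, 3
Count = 3

Answer: 3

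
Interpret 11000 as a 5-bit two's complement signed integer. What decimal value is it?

MSB is 1, so the value is negative. Find the magnitude:
1. Invert bits:  00111
2. Add 1:        01000  = 8
3. Apply sign:   -8

Answer: -8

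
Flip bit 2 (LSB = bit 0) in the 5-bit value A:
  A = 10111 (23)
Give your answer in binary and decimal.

Mask = 1 << 2 = 00100
Bit 2 of A is 1; XOR with the mask flips it to 0.
  10111
^ 00100
-------
  10011

Answer: 10011 (19)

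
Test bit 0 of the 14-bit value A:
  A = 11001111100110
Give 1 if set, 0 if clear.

Bit 0 is the 1st from the right.
  11001111100110
               ^
That bit is 0.

Answer: 0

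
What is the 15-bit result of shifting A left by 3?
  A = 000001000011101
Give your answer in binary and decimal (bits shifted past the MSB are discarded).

Shift left by 3: drop the top 3 bit(s), append 3 zero(s) on the right.
  000001000011101  ->  discard [000], keep [001000011101], append 000
= 001000011101000

Answer: 001000011101000 (4328)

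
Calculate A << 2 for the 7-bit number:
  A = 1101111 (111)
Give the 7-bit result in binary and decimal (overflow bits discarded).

Shift left by 2: drop the top 2 bit(s), append 2 zero(s) on the right.
  1101111  ->  discard [11], keep [01111], append 00
= 0111100

Answer: 0111100 (60)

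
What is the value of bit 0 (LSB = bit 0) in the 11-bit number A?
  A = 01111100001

Bit 0 is the 1st from the right.
  01111100001
            ^
That bit is 1.

Answer: 1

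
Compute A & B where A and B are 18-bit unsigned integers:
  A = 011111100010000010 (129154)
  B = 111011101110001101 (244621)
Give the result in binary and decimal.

Apply & to each column (1 only where both bits are 1):
  011111100010000010
& 111011101110001101
--------------------
  011011100010000000

Answer: 011011100010000000 (112768)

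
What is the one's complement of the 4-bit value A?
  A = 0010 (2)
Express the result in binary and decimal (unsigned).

Flip each bit (0->1, 1->0):
  0010
  1101

Answer: 1101 (13)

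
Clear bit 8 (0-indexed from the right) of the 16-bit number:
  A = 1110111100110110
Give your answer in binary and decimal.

Mask = ~(1 << 8) = 1111111011111111
Bit 8 of A is 1, so AND-ing with the mask clears it to 0.
  1110111100110110
& 1111111011111111
------------------
  1110111000110110

Answer: 1110111000110110 (60982)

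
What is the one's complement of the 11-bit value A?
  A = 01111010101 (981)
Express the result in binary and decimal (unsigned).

Flip each bit (0->1, 1->0):
  01111010101
  10000101010

Answer: 10000101010 (1066)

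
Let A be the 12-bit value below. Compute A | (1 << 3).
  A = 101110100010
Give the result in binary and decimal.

Mask = 1 << 3 = 000000001000
Bit 3 of A is 0, so OR-ing with the mask flips it to 1.
  101110100010
| 000000001000
--------------
  101110101010

Answer: 101110101010 (2986)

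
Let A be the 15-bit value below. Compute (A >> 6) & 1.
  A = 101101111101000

Bit 6 is the 7th from the right.
  101101111101000
          ^
That bit is 1.

Answer: 1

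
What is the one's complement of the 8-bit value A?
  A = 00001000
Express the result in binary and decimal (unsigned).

Flip each bit (0->1, 1->0):
  00001000
  11110111

Answer: 11110111 (247)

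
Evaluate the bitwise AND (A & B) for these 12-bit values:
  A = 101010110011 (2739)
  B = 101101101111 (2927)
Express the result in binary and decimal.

Apply & to each column (1 only where both bits are 1):
  101010110011
& 101101101111
--------------
  101000100011

Answer: 101000100011 (2595)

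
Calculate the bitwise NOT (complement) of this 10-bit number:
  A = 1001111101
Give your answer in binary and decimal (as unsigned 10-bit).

Flip each bit (0->1, 1->0):
  1001111101
  0110000010

Answer: 0110000010 (386)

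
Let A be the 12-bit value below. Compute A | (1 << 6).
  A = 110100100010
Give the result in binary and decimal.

Mask = 1 << 6 = 000001000000
Bit 6 of A is 0, so OR-ing with the mask flips it to 1.
  110100100010
| 000001000000
--------------
  110101100010

Answer: 110101100010 (3426)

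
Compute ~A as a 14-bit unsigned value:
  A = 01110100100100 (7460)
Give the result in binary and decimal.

Flip each bit (0->1, 1->0):
  01110100100100
  10001011011011

Answer: 10001011011011 (8923)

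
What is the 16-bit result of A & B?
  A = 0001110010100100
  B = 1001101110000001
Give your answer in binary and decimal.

Apply & to each column (1 only where both bits are 1):
  0001110010100100
& 1001101110000001
------------------
  0001100010000000

Answer: 0001100010000000 (6272)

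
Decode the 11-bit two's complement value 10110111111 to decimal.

MSB is 1, so the value is negative. Find the magnitude:
1. Invert bits:  01001000000
2. Add 1:        01001000001  = 577
3. Apply sign:   -577

Answer: -577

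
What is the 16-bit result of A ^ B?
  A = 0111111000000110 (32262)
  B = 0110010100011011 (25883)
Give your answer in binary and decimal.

Apply ^ to each column (1 where bits differ):
  0111111000000110
^ 0110010100011011
------------------
  0001101100011101

Answer: 0001101100011101 (6941)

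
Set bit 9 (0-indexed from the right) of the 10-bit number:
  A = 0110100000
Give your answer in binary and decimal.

Mask = 1 << 9 = 1000000000
Bit 9 of A is 0, so OR-ing with the mask flips it to 1.
  0110100000
| 1000000000
------------
  1110100000

Answer: 1110100000 (928)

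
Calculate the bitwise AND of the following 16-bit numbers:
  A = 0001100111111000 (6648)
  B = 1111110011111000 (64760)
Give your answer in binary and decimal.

Apply & to each column (1 only where both bits are 1):
  0001100111111000
& 1111110011111000
------------------
  0001100011111000

Answer: 0001100011111000 (6392)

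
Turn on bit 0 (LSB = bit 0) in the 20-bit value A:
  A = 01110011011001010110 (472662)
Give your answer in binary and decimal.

Mask = 1 << 0 = 00000000000000000001
Bit 0 of A is 0, so OR-ing with the mask flips it to 1.
  01110011011001010110
| 00000000000000000001
----------------------
  01110011011001010111

Answer: 01110011011001010111 (472663)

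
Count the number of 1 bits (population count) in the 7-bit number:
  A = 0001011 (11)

0001011
1-bits at positions (from bit 0 = LSB): 0, 1, 3
Count = 3

Answer: 3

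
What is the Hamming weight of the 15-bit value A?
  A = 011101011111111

011101011111111
1-bits at positions (from bit 0 = LSB): 0, 1, 2, 3, 4, 5, 6, 7, 9, 11, 12, 13
Count = 12

Answer: 12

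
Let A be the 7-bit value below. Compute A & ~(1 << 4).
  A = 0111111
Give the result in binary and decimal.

Mask = ~(1 << 4) = 1101111
Bit 4 of A is 1, so AND-ing with the mask clears it to 0.
  0111111
& 1101111
---------
  0101111

Answer: 0101111 (47)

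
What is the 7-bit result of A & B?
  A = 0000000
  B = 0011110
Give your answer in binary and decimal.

Apply & to each column (1 only where both bits are 1):
  0000000
& 0011110
---------
  0000000

Answer: 0000000 (0)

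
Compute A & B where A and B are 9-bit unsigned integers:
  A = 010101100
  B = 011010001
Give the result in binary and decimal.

Apply & to each column (1 only where both bits are 1):
  010101100
& 011010001
-----------
  010000000

Answer: 010000000 (128)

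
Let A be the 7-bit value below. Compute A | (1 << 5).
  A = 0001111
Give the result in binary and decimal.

Mask = 1 << 5 = 0100000
Bit 5 of A is 0, so OR-ing with the mask flips it to 1.
  0001111
| 0100000
---------
  0101111

Answer: 0101111 (47)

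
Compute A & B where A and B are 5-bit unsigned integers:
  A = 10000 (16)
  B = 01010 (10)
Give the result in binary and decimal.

Apply & to each column (1 only where both bits are 1):
  10000
& 01010
-------
  00000

Answer: 00000 (0)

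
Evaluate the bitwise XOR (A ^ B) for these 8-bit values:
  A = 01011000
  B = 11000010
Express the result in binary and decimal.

Apply ^ to each column (1 where bits differ):
  01011000
^ 11000010
----------
  10011010

Answer: 10011010 (154)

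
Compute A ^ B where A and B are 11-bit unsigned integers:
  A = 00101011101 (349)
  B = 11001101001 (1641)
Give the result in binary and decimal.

Apply ^ to each column (1 where bits differ):
  00101011101
^ 11001101001
-------------
  11100110100

Answer: 11100110100 (1844)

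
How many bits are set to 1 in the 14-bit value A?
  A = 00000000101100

00000000101100
1-bits at positions (from bit 0 = LSB): 2, 3, 5
Count = 3

Answer: 3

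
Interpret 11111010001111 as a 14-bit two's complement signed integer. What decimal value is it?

MSB is 1, so the value is negative. Find the magnitude:
1. Invert bits:  00000101110000
2. Add 1:        00000101110001  = 369
3. Apply sign:   -369

Answer: -369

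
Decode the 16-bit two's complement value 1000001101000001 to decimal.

MSB is 1, so the value is negative. Find the magnitude:
1. Invert bits:  0111110010111110
2. Add 1:        0111110010111111  = 31935
3. Apply sign:   -31935

Answer: -31935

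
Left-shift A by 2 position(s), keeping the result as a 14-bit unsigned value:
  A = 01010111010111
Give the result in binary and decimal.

Shift left by 2: drop the top 2 bit(s), append 2 zero(s) on the right.
  01010111010111  ->  discard [01], keep [010111010111], append 00
= 01011101011100

Answer: 01011101011100 (5980)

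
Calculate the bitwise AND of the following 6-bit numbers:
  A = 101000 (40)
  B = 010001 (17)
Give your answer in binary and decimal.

Apply & to each column (1 only where both bits are 1):
  101000
& 010001
--------
  000000

Answer: 000000 (0)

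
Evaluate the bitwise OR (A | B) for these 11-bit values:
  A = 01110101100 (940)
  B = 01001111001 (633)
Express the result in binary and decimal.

Apply | to each column (1 where either bit is 1):
  01110101100
| 01001111001
-------------
  01111111101

Answer: 01111111101 (1021)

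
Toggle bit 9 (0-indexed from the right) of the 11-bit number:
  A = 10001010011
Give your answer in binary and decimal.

Mask = 1 << 9 = 01000000000
Bit 9 of A is 0; XOR with the mask flips it to 1.
  10001010011
^ 01000000000
-------------
  11001010011

Answer: 11001010011 (1619)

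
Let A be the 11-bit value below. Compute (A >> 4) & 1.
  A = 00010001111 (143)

Bit 4 is the 5th from the right.
  00010001111
        ^
That bit is 0.

Answer: 0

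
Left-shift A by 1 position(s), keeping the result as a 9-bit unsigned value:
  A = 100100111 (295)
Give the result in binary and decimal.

Shift left by 1: drop the top 1 bit(s), append 1 zero(s) on the right.
  100100111  ->  discard [1], keep [00100111], append 0
= 001001110

Answer: 001001110 (78)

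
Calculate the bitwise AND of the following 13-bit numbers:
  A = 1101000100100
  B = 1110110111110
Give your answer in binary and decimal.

Apply & to each column (1 only where both bits are 1):
  1101000100100
& 1110110111110
---------------
  1100000100100

Answer: 1100000100100 (6180)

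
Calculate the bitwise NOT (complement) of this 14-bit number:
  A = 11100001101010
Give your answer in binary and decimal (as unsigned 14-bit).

Flip each bit (0->1, 1->0):
  11100001101010
  00011110010101

Answer: 00011110010101 (1941)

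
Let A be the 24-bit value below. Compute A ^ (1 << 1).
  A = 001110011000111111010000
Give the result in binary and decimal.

Mask = 1 << 1 = 000000000000000000000010
Bit 1 of A is 0; XOR with the mask flips it to 1.
  001110011000111111010000
^ 000000000000000000000010
--------------------------
  001110011000111111010010

Answer: 001110011000111111010010 (3772370)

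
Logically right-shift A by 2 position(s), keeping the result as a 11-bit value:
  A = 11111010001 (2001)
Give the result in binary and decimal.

Logical shift right by 2: drop the bottom 2 bit(s), prepend 2 zero(s) on the left.
  11111010001  ->  keep [111110100], discard [01], prepend 00
= 00111110100

Answer: 00111110100 (500)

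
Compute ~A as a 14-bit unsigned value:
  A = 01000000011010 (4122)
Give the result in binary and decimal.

Flip each bit (0->1, 1->0):
  01000000011010
  10111111100101

Answer: 10111111100101 (12261)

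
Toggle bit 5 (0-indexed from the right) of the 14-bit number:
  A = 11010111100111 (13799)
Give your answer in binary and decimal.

Mask = 1 << 5 = 00000000100000
Bit 5 of A is 1; XOR with the mask flips it to 0.
  11010111100111
^ 00000000100000
----------------
  11010111000111

Answer: 11010111000111 (13767)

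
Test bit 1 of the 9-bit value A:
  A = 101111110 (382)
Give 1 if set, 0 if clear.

Bit 1 is the 2nd from the right.
  101111110
         ^
That bit is 1.

Answer: 1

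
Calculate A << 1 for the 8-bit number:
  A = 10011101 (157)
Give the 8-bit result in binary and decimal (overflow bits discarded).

Shift left by 1: drop the top 1 bit(s), append 1 zero(s) on the right.
  10011101  ->  discard [1], keep [0011101], append 0
= 00111010

Answer: 00111010 (58)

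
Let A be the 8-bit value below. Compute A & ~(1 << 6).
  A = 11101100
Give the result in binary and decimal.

Mask = ~(1 << 6) = 10111111
Bit 6 of A is 1, so AND-ing with the mask clears it to 0.
  11101100
& 10111111
----------
  10101100

Answer: 10101100 (172)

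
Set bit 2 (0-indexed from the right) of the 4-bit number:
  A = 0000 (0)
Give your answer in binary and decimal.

Mask = 1 << 2 = 0100
Bit 2 of A is 0, so OR-ing with the mask flips it to 1.
  0000
| 0100
------
  0100

Answer: 0100 (4)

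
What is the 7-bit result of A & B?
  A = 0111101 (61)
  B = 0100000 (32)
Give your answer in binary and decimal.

Apply & to each column (1 only where both bits are 1):
  0111101
& 0100000
---------
  0100000

Answer: 0100000 (32)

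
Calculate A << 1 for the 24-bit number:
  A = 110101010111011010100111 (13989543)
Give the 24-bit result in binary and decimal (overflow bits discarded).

Shift left by 1: drop the top 1 bit(s), append 1 zero(s) on the right.
  110101010111011010100111  ->  discard [1], keep [10101010111011010100111], append 0
= 101010101110110101001110

Answer: 101010101110110101001110 (11201870)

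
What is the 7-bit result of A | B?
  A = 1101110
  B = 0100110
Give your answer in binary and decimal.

Apply | to each column (1 where either bit is 1):
  1101110
| 0100110
---------
  1101110

Answer: 1101110 (110)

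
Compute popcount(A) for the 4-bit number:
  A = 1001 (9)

1001
1-bits at positions (from bit 0 = LSB): 0, 3
Count = 2

Answer: 2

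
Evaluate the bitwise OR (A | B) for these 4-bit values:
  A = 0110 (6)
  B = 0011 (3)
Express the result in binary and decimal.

Apply | to each column (1 where either bit is 1):
  0110
| 0011
------
  0111

Answer: 0111 (7)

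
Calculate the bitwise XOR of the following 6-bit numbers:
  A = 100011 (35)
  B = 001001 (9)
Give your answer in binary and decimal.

Apply ^ to each column (1 where bits differ):
  100011
^ 001001
--------
  101010

Answer: 101010 (42)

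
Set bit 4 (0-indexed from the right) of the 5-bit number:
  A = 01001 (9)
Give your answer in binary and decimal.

Mask = 1 << 4 = 10000
Bit 4 of A is 0, so OR-ing with the mask flips it to 1.
  01001
| 10000
-------
  11001

Answer: 11001 (25)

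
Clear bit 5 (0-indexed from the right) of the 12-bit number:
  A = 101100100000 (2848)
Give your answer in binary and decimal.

Mask = ~(1 << 5) = 111111011111
Bit 5 of A is 1, so AND-ing with the mask clears it to 0.
  101100100000
& 111111011111
--------------
  101100000000

Answer: 101100000000 (2816)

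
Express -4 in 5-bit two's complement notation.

1. Binary of +4:  00100
2. Invert bits:     11011
3. Add 1:           11100

Answer: 11100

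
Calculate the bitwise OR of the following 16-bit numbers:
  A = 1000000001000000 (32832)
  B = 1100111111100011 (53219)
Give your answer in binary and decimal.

Apply | to each column (1 where either bit is 1):
  1000000001000000
| 1100111111100011
------------------
  1100111111100011

Answer: 1100111111100011 (53219)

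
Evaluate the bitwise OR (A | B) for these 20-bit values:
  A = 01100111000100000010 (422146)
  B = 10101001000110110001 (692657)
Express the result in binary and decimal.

Apply | to each column (1 where either bit is 1):
  01100111000100000010
| 10101001000110110001
----------------------
  11101111000110110011

Answer: 11101111000110110011 (979379)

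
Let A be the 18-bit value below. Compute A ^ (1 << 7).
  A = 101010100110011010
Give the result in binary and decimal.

Mask = 1 << 7 = 000000000010000000
Bit 7 of A is 1; XOR with the mask flips it to 0.
  101010100110011010
^ 000000000010000000
--------------------
  101010100100011010

Answer: 101010100100011010 (174362)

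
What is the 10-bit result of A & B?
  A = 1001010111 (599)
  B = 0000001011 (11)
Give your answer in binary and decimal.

Apply & to each column (1 only where both bits are 1):
  1001010111
& 0000001011
------------
  0000000011

Answer: 0000000011 (3)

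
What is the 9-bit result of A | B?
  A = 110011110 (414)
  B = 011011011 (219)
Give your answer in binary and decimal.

Apply | to each column (1 where either bit is 1):
  110011110
| 011011011
-----------
  111011111

Answer: 111011111 (479)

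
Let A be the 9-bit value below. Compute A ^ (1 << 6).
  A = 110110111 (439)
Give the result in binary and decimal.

Mask = 1 << 6 = 001000000
Bit 6 of A is 0; XOR with the mask flips it to 1.
  110110111
^ 001000000
-----------
  111110111

Answer: 111110111 (503)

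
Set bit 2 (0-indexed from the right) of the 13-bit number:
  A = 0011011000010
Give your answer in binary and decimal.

Mask = 1 << 2 = 0000000000100
Bit 2 of A is 0, so OR-ing with the mask flips it to 1.
  0011011000010
| 0000000000100
---------------
  0011011000110

Answer: 0011011000110 (1734)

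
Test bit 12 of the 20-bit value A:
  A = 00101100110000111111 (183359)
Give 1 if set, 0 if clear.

Bit 12 is the 13th from the right.
  00101100110000111111
         ^
That bit is 0.

Answer: 0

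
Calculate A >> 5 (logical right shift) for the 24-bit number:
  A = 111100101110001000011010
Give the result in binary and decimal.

Logical shift right by 5: drop the bottom 5 bit(s), prepend 5 zero(s) on the left.
  111100101110001000011010  ->  keep [1111001011100010000], discard [11010], prepend 00000
= 000001111001011100010000

Answer: 000001111001011100010000 (497424)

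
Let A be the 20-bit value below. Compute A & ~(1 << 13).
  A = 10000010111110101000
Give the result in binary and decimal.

Mask = ~(1 << 13) = 11111101111111111111
Bit 13 of A is 1, so AND-ing with the mask clears it to 0.
  10000010111110101000
& 11111101111111111111
----------------------
  10000000111110101000

Answer: 10000000111110101000 (528296)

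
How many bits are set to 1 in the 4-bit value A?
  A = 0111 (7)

0111
1-bits at positions (from bit 0 = LSB): 0, 1, 2
Count = 3

Answer: 3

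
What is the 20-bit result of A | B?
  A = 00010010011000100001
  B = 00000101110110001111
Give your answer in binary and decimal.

Apply | to each column (1 where either bit is 1):
  00010010011000100001
| 00000101110110001111
----------------------
  00010111111110101111

Answer: 00010111111110101111 (98223)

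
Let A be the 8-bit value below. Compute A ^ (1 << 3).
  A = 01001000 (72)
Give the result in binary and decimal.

Mask = 1 << 3 = 00001000
Bit 3 of A is 1; XOR with the mask flips it to 0.
  01001000
^ 00001000
----------
  01000000

Answer: 01000000 (64)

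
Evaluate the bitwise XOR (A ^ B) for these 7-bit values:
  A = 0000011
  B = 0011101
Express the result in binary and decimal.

Apply ^ to each column (1 where bits differ):
  0000011
^ 0011101
---------
  0011110

Answer: 0011110 (30)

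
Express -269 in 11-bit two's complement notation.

1. Binary of +269:  00100001101
2. Invert bits:     11011110010
3. Add 1:           11011110011

Answer: 11011110011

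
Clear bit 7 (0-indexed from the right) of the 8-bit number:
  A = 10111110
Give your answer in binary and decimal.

Mask = ~(1 << 7) = 01111111
Bit 7 of A is 1, so AND-ing with the mask clears it to 0.
  10111110
& 01111111
----------
  00111110

Answer: 00111110 (62)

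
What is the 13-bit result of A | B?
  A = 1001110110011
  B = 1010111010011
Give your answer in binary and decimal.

Apply | to each column (1 where either bit is 1):
  1001110110011
| 1010111010011
---------------
  1011111110011

Answer: 1011111110011 (6131)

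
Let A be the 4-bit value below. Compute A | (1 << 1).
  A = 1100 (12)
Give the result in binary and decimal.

Mask = 1 << 1 = 0010
Bit 1 of A is 0, so OR-ing with the mask flips it to 1.
  1100
| 0010
------
  1110

Answer: 1110 (14)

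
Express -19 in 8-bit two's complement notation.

1. Binary of +19:  00010011
2. Invert bits:     11101100
3. Add 1:           11101101

Answer: 11101101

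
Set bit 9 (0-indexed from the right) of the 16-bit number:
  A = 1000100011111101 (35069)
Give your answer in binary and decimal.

Mask = 1 << 9 = 0000001000000000
Bit 9 of A is 0, so OR-ing with the mask flips it to 1.
  1000100011111101
| 0000001000000000
------------------
  1000101011111101

Answer: 1000101011111101 (35581)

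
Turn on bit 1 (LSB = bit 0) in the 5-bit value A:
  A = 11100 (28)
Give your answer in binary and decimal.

Mask = 1 << 1 = 00010
Bit 1 of A is 0, so OR-ing with the mask flips it to 1.
  11100
| 00010
-------
  11110

Answer: 11110 (30)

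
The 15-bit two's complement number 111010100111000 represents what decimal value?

MSB is 1, so the value is negative. Find the magnitude:
1. Invert bits:  000101011000111
2. Add 1:        000101011001000  = 2760
3. Apply sign:   -2760

Answer: -2760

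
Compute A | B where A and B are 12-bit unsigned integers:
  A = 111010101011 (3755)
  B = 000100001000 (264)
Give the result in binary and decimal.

Apply | to each column (1 where either bit is 1):
  111010101011
| 000100001000
--------------
  111110101011

Answer: 111110101011 (4011)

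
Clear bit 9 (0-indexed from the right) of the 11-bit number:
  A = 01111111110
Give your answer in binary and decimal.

Mask = ~(1 << 9) = 10111111111
Bit 9 of A is 1, so AND-ing with the mask clears it to 0.
  01111111110
& 10111111111
-------------
  00111111110

Answer: 00111111110 (510)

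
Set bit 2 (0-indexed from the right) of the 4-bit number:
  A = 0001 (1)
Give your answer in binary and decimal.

Mask = 1 << 2 = 0100
Bit 2 of A is 0, so OR-ing with the mask flips it to 1.
  0001
| 0100
------
  0101

Answer: 0101 (5)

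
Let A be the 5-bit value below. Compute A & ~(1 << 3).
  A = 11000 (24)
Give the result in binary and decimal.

Mask = ~(1 << 3) = 10111
Bit 3 of A is 1, so AND-ing with the mask clears it to 0.
  11000
& 10111
-------
  10000

Answer: 10000 (16)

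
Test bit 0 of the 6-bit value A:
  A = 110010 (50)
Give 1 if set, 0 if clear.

Bit 0 is the 1st from the right.
  110010
       ^
That bit is 0.

Answer: 0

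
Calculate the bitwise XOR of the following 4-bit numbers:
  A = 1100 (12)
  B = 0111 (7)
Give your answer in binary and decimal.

Apply ^ to each column (1 where bits differ):
  1100
^ 0111
------
  1011

Answer: 1011 (11)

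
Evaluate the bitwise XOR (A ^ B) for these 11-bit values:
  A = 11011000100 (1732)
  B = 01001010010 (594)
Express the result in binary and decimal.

Apply ^ to each column (1 where bits differ):
  11011000100
^ 01001010010
-------------
  10010010110

Answer: 10010010110 (1174)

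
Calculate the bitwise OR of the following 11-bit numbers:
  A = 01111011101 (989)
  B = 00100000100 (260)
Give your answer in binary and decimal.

Apply | to each column (1 where either bit is 1):
  01111011101
| 00100000100
-------------
  01111011101

Answer: 01111011101 (989)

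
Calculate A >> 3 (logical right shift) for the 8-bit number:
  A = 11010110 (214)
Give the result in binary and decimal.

Logical shift right by 3: drop the bottom 3 bit(s), prepend 3 zero(s) on the left.
  11010110  ->  keep [11010], discard [110], prepend 000
= 00011010

Answer: 00011010 (26)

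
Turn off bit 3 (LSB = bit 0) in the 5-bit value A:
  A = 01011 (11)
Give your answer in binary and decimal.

Mask = ~(1 << 3) = 10111
Bit 3 of A is 1, so AND-ing with the mask clears it to 0.
  01011
& 10111
-------
  00011

Answer: 00011 (3)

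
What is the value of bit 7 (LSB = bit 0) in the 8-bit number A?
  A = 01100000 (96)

Bit 7 is the 8th from the right.
  01100000
  ^
That bit is 0.

Answer: 0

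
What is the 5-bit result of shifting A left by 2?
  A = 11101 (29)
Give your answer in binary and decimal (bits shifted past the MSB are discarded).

Shift left by 2: drop the top 2 bit(s), append 2 zero(s) on the right.
  11101  ->  discard [11], keep [101], append 00
= 10100

Answer: 10100 (20)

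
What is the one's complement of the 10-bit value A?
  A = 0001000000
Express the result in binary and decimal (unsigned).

Flip each bit (0->1, 1->0):
  0001000000
  1110111111

Answer: 1110111111 (959)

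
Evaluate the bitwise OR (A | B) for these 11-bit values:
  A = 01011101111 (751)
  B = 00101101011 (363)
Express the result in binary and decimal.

Apply | to each column (1 where either bit is 1):
  01011101111
| 00101101011
-------------
  01111101111

Answer: 01111101111 (1007)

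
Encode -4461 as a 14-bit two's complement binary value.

1. Binary of +4461:  01000101101101
2. Invert bits:     10111010010010
3. Add 1:           10111010010011

Answer: 10111010010011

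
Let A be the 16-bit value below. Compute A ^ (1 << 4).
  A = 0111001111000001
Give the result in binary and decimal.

Mask = 1 << 4 = 0000000000010000
Bit 4 of A is 0; XOR with the mask flips it to 1.
  0111001111000001
^ 0000000000010000
------------------
  0111001111010001

Answer: 0111001111010001 (29649)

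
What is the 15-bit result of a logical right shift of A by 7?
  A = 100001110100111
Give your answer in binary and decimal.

Logical shift right by 7: drop the bottom 7 bit(s), prepend 7 zero(s) on the left.
  100001110100111  ->  keep [10000111], discard [0100111], prepend 0000000
= 000000010000111

Answer: 000000010000111 (135)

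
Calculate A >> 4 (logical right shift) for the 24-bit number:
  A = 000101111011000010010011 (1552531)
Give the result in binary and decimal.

Logical shift right by 4: drop the bottom 4 bit(s), prepend 4 zero(s) on the left.
  000101111011000010010011  ->  keep [00010111101100001001], discard [0011], prepend 0000
= 000000010111101100001001

Answer: 000000010111101100001001 (97033)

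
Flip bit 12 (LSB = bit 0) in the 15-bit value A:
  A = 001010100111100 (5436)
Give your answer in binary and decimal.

Mask = 1 << 12 = 001000000000000
Bit 12 of A is 1; XOR with the mask flips it to 0.
  001010100111100
^ 001000000000000
-----------------
  000010100111100

Answer: 000010100111100 (1340)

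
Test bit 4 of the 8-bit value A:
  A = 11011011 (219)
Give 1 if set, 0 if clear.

Bit 4 is the 5th from the right.
  11011011
     ^
That bit is 1.

Answer: 1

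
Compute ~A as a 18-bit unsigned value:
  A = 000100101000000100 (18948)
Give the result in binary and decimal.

Flip each bit (0->1, 1->0):
  000100101000000100
  111011010111111011

Answer: 111011010111111011 (243195)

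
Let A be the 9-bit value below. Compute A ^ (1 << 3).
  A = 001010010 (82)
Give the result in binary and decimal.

Mask = 1 << 3 = 000001000
Bit 3 of A is 0; XOR with the mask flips it to 1.
  001010010
^ 000001000
-----------
  001011010

Answer: 001011010 (90)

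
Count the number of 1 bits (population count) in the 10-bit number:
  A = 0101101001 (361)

0101101001
1-bits at positions (from bit 0 = LSB): 0, 3, 5, 6, 8
Count = 5

Answer: 5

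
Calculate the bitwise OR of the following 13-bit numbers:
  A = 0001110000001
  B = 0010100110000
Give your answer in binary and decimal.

Apply | to each column (1 where either bit is 1):
  0001110000001
| 0010100110000
---------------
  0011110110001

Answer: 0011110110001 (1969)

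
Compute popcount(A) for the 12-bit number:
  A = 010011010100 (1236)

010011010100
1-bits at positions (from bit 0 = LSB): 2, 4, 6, 7, 10
Count = 5

Answer: 5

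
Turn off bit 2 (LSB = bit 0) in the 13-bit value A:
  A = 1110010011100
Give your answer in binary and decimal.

Mask = ~(1 << 2) = 1111111111011
Bit 2 of A is 1, so AND-ing with the mask clears it to 0.
  1110010011100
& 1111111111011
---------------
  1110010011000

Answer: 1110010011000 (7320)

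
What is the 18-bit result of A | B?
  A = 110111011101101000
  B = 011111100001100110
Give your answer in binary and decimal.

Apply | to each column (1 where either bit is 1):
  110111011101101000
| 011111100001100110
--------------------
  111111111101101110

Answer: 111111111101101110 (261998)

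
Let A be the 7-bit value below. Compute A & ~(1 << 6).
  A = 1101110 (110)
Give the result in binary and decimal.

Mask = ~(1 << 6) = 0111111
Bit 6 of A is 1, so AND-ing with the mask clears it to 0.
  1101110
& 0111111
---------
  0101110

Answer: 0101110 (46)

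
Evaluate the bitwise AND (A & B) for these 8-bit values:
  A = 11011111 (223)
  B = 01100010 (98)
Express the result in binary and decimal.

Apply & to each column (1 only where both bits are 1):
  11011111
& 01100010
----------
  01000010

Answer: 01000010 (66)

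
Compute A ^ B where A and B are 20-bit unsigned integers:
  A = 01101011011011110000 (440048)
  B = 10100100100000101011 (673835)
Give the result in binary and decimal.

Apply ^ to each column (1 where bits differ):
  01101011011011110000
^ 10100100100000101011
----------------------
  11001111111011011011

Answer: 11001111111011011011 (851675)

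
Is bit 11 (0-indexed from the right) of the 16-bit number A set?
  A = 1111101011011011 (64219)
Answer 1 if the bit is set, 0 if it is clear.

Bit 11 is the 12th from the right.
  1111101011011011
      ^
That bit is 1.

Answer: 1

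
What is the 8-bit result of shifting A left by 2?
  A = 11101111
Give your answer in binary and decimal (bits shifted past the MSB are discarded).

Shift left by 2: drop the top 2 bit(s), append 2 zero(s) on the right.
  11101111  ->  discard [11], keep [101111], append 00
= 10111100

Answer: 10111100 (188)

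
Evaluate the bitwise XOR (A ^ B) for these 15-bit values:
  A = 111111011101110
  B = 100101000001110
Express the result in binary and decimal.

Apply ^ to each column (1 where bits differ):
  111111011101110
^ 100101000001110
-----------------
  011010011100000

Answer: 011010011100000 (13536)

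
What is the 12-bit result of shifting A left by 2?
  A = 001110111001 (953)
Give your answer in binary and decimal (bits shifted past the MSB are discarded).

Shift left by 2: drop the top 2 bit(s), append 2 zero(s) on the right.
  001110111001  ->  discard [00], keep [1110111001], append 00
= 111011100100

Answer: 111011100100 (3812)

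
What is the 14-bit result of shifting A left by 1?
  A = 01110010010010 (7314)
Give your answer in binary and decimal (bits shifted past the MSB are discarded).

Shift left by 1: drop the top 1 bit(s), append 1 zero(s) on the right.
  01110010010010  ->  discard [0], keep [1110010010010], append 0
= 11100100100100

Answer: 11100100100100 (14628)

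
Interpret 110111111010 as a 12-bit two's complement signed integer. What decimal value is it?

MSB is 1, so the value is negative. Find the magnitude:
1. Invert bits:  001000000101
2. Add 1:        001000000110  = 518
3. Apply sign:   -518

Answer: -518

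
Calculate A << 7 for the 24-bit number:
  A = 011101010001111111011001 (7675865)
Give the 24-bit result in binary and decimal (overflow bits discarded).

Shift left by 7: drop the top 7 bit(s), append 7 zero(s) on the right.
  011101010001111111011001  ->  discard [0111010], keep [10001111111011001], append 0000000
= 100011111110110010000000

Answer: 100011111110110010000000 (9432192)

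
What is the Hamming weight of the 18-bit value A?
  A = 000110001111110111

000110001111110111
1-bits at positions (from bit 0 = LSB): 0, 1, 2, 4, 5, 6, 7, 8, 9, 13, 14
Count = 11

Answer: 11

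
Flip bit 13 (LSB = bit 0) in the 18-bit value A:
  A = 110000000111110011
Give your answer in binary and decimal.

Mask = 1 << 13 = 000010000000000000
Bit 13 of A is 0; XOR with the mask flips it to 1.
  110000000111110011
^ 000010000000000000
--------------------
  110010000111110011

Answer: 110010000111110011 (205299)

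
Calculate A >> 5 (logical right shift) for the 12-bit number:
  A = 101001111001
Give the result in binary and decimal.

Logical shift right by 5: drop the bottom 5 bit(s), prepend 5 zero(s) on the left.
  101001111001  ->  keep [1010011], discard [11001], prepend 00000
= 000001010011

Answer: 000001010011 (83)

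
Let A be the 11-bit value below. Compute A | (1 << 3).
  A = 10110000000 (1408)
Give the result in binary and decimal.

Mask = 1 << 3 = 00000001000
Bit 3 of A is 0, so OR-ing with the mask flips it to 1.
  10110000000
| 00000001000
-------------
  10110001000

Answer: 10110001000 (1416)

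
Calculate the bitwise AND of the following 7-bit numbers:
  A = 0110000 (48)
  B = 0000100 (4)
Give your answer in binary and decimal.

Apply & to each column (1 only where both bits are 1):
  0110000
& 0000100
---------
  0000000

Answer: 0000000 (0)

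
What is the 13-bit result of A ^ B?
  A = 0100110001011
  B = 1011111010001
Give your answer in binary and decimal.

Apply ^ to each column (1 where bits differ):
  0100110001011
^ 1011111010001
---------------
  1111001011010

Answer: 1111001011010 (7770)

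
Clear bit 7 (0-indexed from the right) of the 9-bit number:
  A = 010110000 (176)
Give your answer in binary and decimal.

Mask = ~(1 << 7) = 101111111
Bit 7 of A is 1, so AND-ing with the mask clears it to 0.
  010110000
& 101111111
-----------
  000110000

Answer: 000110000 (48)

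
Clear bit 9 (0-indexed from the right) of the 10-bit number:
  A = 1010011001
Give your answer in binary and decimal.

Mask = ~(1 << 9) = 0111111111
Bit 9 of A is 1, so AND-ing with the mask clears it to 0.
  1010011001
& 0111111111
------------
  0010011001

Answer: 0010011001 (153)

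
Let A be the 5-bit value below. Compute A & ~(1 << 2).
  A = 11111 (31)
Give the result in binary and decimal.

Mask = ~(1 << 2) = 11011
Bit 2 of A is 1, so AND-ing with the mask clears it to 0.
  11111
& 11011
-------
  11011

Answer: 11011 (27)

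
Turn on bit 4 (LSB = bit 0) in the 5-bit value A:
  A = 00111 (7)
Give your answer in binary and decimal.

Mask = 1 << 4 = 10000
Bit 4 of A is 0, so OR-ing with the mask flips it to 1.
  00111
| 10000
-------
  10111

Answer: 10111 (23)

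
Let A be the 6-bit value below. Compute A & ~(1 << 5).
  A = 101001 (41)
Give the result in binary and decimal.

Mask = ~(1 << 5) = 011111
Bit 5 of A is 1, so AND-ing with the mask clears it to 0.
  101001
& 011111
--------
  001001

Answer: 001001 (9)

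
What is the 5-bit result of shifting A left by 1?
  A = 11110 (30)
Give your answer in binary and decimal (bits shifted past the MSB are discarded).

Shift left by 1: drop the top 1 bit(s), append 1 zero(s) on the right.
  11110  ->  discard [1], keep [1110], append 0
= 11100

Answer: 11100 (28)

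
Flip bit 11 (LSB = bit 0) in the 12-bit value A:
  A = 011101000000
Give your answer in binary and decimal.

Mask = 1 << 11 = 100000000000
Bit 11 of A is 0; XOR with the mask flips it to 1.
  011101000000
^ 100000000000
--------------
  111101000000

Answer: 111101000000 (3904)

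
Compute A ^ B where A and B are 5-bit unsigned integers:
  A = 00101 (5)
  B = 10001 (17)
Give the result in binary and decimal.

Apply ^ to each column (1 where bits differ):
  00101
^ 10001
-------
  10100

Answer: 10100 (20)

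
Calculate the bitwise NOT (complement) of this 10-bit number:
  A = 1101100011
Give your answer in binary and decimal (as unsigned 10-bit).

Flip each bit (0->1, 1->0):
  1101100011
  0010011100

Answer: 0010011100 (156)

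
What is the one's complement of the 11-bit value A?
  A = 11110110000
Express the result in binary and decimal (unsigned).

Flip each bit (0->1, 1->0):
  11110110000
  00001001111

Answer: 00001001111 (79)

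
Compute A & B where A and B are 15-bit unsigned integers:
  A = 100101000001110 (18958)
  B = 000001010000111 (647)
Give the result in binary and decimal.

Apply & to each column (1 only where both bits are 1):
  100101000001110
& 000001010000111
-----------------
  000001000000110

Answer: 000001000000110 (518)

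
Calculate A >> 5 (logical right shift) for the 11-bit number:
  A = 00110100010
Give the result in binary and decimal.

Logical shift right by 5: drop the bottom 5 bit(s), prepend 5 zero(s) on the left.
  00110100010  ->  keep [001101], discard [00010], prepend 00000
= 00000001101

Answer: 00000001101 (13)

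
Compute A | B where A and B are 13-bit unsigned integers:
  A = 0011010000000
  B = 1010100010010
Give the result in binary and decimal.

Apply | to each column (1 where either bit is 1):
  0011010000000
| 1010100010010
---------------
  1011110010010

Answer: 1011110010010 (6034)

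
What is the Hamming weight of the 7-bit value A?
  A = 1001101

1001101
1-bits at positions (from bit 0 = LSB): 0, 2, 3, 6
Count = 4

Answer: 4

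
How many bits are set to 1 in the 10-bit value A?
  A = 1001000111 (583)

1001000111
1-bits at positions (from bit 0 = LSB): 0, 1, 2, 6, 9
Count = 5

Answer: 5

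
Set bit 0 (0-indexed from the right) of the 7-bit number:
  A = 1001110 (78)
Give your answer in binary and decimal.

Mask = 1 << 0 = 0000001
Bit 0 of A is 0, so OR-ing with the mask flips it to 1.
  1001110
| 0000001
---------
  1001111

Answer: 1001111 (79)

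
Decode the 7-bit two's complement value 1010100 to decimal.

MSB is 1, so the value is negative. Find the magnitude:
1. Invert bits:  0101011
2. Add 1:        0101100  = 44
3. Apply sign:   -44

Answer: -44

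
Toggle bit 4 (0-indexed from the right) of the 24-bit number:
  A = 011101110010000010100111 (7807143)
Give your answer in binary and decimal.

Mask = 1 << 4 = 000000000000000000010000
Bit 4 of A is 0; XOR with the mask flips it to 1.
  011101110010000010100111
^ 000000000000000000010000
--------------------------
  011101110010000010110111

Answer: 011101110010000010110111 (7807159)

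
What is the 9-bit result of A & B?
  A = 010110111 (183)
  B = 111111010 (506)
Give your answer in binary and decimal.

Apply & to each column (1 only where both bits are 1):
  010110111
& 111111010
-----------
  010110010

Answer: 010110010 (178)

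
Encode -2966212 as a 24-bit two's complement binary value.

1. Binary of +2966212:  001011010100001011000100
2. Invert bits:     110100101011110100111011
3. Add 1:           110100101011110100111100

Answer: 110100101011110100111100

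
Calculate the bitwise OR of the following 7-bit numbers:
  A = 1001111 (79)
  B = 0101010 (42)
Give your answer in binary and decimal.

Apply | to each column (1 where either bit is 1):
  1001111
| 0101010
---------
  1101111

Answer: 1101111 (111)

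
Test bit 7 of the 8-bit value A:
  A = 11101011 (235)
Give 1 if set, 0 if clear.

Bit 7 is the 8th from the right.
  11101011
  ^
That bit is 1.

Answer: 1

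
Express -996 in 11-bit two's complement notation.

1. Binary of +996:  01111100100
2. Invert bits:     10000011011
3. Add 1:           10000011100

Answer: 10000011100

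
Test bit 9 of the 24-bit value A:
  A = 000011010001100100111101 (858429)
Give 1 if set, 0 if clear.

Bit 9 is the 10th from the right.
  000011010001100100111101
                ^
That bit is 0.

Answer: 0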